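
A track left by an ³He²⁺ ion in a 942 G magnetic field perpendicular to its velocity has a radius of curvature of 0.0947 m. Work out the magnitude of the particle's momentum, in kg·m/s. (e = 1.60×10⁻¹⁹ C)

p ≈ 2.85×10^-21 kg·m/s

Since qvB = mv²/r, the momentum p = mv = qBr.
p = (2×1.60×10^-19)(0.0942)(0.0947) = 2.85×10^-21 kg·m/s.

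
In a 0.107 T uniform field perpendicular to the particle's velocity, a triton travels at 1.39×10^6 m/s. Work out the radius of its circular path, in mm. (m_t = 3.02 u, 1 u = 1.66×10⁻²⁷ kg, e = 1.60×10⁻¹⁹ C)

r ≈ 407 mm

The magnetic force provides the centripetal force: qvB = mv²/r, so r = mv/(qB).
r = (5.01×10^-27 kg)(1.39×10^6 m/s) / [(1×1.60×10^-19 C)(0.107 T)] = 0.407 m.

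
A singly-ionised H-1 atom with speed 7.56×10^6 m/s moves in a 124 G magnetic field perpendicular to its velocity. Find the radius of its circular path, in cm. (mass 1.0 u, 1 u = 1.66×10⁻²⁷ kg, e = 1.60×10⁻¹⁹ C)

The magnetic force provides the centripetal force: qvB = mv²/r, so r = mv/(qB).
r = (1.66×10^-27 kg)(7.56×10^6 m/s) / [(1×1.60×10^-19 C)(0.0124 T)] = 6.33 m.

r ≈ 633 cm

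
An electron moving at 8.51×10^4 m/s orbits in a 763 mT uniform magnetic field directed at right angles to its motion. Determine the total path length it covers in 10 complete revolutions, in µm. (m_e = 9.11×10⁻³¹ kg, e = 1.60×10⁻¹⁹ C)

r = mv/(qB) = 6.35×10^-7 m, so one revolution covers 2πr = 3.99×10^-6 m.
In 10 revolutions: L = 10·2πr = 3.99×10^-5 m.

L ≈ 39.9 µm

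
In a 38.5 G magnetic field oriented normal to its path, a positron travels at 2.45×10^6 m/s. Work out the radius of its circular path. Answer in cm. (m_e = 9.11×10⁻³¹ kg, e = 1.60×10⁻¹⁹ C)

The magnetic force provides the centripetal force: qvB = mv²/r, so r = mv/(qB).
r = (9.11×10^-31 kg)(2.45×10^6 m/s) / [(1×1.60×10^-19 C)(3.85×10^-3 T)] = 3.62×10^-3 m.

r ≈ 0.362 cm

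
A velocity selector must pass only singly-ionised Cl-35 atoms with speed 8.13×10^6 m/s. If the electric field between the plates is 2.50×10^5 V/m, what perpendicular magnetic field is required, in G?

B ≈ 308 G

qE = qvB ⇒ B = E/v = (2.50×10^5) / (8.13×10^6) = 0.0308 T.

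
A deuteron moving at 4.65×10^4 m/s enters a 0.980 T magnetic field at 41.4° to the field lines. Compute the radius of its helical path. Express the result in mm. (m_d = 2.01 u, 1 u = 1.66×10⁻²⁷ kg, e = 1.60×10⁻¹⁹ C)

r ≈ 0.654 mm

Only the perpendicular component v⊥ = v sin41.4° = 3.08×10^4 m/s is bent by the field.
r = m v⊥ /(qB) = (3.34×10^-27)(3.08×10^4) / [(1×1.60×10^-19)(0.980)] = 6.54×10^-4 m.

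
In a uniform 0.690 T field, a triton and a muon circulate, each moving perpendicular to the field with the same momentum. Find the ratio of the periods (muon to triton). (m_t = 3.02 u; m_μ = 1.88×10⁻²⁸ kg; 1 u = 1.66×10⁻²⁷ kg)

T = 2πm/(qB) is independent of speed, so T₂/T₁ = (m₂/q₂)/(m₁/q₁).
T_{muon}/T_{triton} = (1.88×10^-28/1e) / (5.01×10^-27/1e) = 0.0375.

ratio ≈ 0.0375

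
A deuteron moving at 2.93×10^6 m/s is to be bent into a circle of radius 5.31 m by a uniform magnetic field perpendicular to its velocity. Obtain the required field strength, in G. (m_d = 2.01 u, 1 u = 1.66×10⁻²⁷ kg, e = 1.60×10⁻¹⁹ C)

qvB = mv²/r gives B = mv/(qr).
B = (3.34×10^-27)(2.93×10^6) / [(1×1.60×10^-19)(5.31)] = 0.0115 T.

B ≈ 115 G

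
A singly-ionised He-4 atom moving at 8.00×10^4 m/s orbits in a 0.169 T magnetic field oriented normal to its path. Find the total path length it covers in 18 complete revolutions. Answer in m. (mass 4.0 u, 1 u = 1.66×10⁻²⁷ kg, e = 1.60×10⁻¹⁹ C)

r = mv/(qB) = 0.0196 m, so one revolution covers 2πr = 0.123 m.
In 18 revolutions: L = 18·2πr = 2.22 m.

L ≈ 2.22 m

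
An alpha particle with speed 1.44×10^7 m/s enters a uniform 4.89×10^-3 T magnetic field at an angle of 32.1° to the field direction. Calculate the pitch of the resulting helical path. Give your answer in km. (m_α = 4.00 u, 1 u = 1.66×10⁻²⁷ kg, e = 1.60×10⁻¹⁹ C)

pitch ≈ 0.325 km

The velocity component along B is v∥ = v cos32.1° = 1.22×10^7 m/s.
The cyclotron period T = 2πm/(qB) = 2.67×10^-5 s is set by m, q, B alone.
Pitch = v∥·T = (1.22×10^7)(2.67×10^-5) = 325 m.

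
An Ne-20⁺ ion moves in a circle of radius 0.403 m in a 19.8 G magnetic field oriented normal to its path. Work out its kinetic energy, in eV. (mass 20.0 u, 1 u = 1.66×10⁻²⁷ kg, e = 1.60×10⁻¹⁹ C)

K ≈ 1.53 eV

v = qBr/m = (1×1.60×10^-19)(1.98×10^-3)(0.403) / (3.32×10^-26) = 3850 m/s.
K = ½mv² = 0.5·(3.32×10^-26)·(3850)² = 2.45×10^-19 J = 1.53 eV.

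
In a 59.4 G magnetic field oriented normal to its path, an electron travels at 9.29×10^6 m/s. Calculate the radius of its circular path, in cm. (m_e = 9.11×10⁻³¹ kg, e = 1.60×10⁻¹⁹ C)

The magnetic force provides the centripetal force: qvB = mv²/r, so r = mv/(qB).
r = (9.11×10^-31 kg)(9.29×10^6 m/s) / [(1×1.60×10^-19 C)(5.94×10^-3 T)] = 8.90×10^-3 m.

r ≈ 0.890 cm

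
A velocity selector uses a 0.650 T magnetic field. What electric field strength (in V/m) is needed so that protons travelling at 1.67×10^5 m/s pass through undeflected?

qE = qvB ⇒ E = vB = (1.67×10^5)(0.650) = 1.09×10^5 V/m.

E ≈ 1.09×10^5 V/m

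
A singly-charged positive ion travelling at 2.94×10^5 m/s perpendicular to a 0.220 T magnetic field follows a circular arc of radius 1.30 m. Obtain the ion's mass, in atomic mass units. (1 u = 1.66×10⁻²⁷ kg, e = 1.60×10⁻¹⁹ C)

m ≈ 93.8 u

qvB = mv²/r ⇒ m = qBr/v.
m = (1×1.60×10^-19)(0.220)(1.30) / (2.94×10^5) = 1.56×10^-25 kg = 93.8 u.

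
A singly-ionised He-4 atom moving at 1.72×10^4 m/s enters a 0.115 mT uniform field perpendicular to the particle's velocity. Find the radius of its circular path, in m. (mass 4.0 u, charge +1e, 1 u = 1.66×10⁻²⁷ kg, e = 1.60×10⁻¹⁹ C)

The magnetic force provides the centripetal force: qvB = mv²/r, so r = mv/(qB).
r = (6.64×10^-27 kg)(1.72×10^4 m/s) / [(1×1.60×10^-19 C)(1.15×10^-4 T)] = 6.21 m.

r ≈ 6.21 m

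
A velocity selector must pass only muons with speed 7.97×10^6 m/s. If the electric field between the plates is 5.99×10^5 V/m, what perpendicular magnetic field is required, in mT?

B ≈ 75.2 mT

qE = qvB ⇒ B = E/v = (5.99×10^5) / (7.97×10^6) = 0.0752 T.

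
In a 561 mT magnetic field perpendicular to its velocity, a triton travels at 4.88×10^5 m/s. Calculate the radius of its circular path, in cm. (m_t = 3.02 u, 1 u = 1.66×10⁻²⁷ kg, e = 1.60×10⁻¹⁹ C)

The magnetic force provides the centripetal force: qvB = mv²/r, so r = mv/(qB).
r = (5.01×10^-27 kg)(4.88×10^5 m/s) / [(1×1.60×10^-19 C)(0.561 T)] = 0.0273 m.

r ≈ 2.73 cm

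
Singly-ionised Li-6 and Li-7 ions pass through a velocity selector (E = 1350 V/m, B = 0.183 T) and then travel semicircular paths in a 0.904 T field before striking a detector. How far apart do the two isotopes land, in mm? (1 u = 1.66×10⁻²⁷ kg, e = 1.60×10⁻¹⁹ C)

Δd ≈ 0.169 mm

Both emerge at v = E/B₁ = 7380 m/s.
r = mv/(qB₂), so r₁ = 5.080×10^-4 m and r₂ = 5.927×10^-4 m, giving Δr = 8.47×10^-5 m.
After a semicircle each ion lands a diameter 2r from the entry slit, so the separation is 2Δr = 1.69×10^-4 m.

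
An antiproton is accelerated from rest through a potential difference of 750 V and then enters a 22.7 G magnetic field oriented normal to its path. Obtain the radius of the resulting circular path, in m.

The kinetic energy gained is K = qV = (1×1.60×10^-19)(750) = 1.20×10^-16 J.
v = √(2K/m) = 3.79×10^5 m/s.
r = mv/(qB) = (1.67×10^-27)(3.79×10^5) / [(1×1.60×10^-19)(2.27×10^-3)] = 1.74 m.

r ≈ 1.74 m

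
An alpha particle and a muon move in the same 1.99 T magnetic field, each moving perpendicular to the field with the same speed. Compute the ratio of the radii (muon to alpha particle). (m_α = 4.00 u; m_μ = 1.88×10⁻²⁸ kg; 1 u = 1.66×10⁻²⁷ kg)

r = mv/(qB) ⇒ at equal v, r ∝ m/q.
r_{muon}/r_{alpha particle} = 0.0566.

ratio ≈ 0.0566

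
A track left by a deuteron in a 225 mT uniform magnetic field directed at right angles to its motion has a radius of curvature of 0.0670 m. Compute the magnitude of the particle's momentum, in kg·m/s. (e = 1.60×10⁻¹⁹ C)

p ≈ 2.41×10^-21 kg·m/s

Since qvB = mv²/r, the momentum p = mv = qBr.
p = (1×1.60×10^-19)(0.225)(0.0670) = 2.41×10^-21 kg·m/s.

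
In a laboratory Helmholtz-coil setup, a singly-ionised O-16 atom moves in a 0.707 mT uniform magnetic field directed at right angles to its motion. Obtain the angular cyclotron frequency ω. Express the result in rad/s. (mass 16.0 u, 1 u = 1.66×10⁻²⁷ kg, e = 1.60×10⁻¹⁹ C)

ω = qB/m = (1×1.60×10^-19)(7.07×10^-4) / (2.66×10^-26) = 4260 rad/s.

ω ≈ 4260 rad/s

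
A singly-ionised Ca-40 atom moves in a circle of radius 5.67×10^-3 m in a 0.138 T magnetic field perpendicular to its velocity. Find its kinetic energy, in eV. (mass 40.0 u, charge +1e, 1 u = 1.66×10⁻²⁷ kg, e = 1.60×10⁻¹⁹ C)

K ≈ 0.738 eV

v = qBr/m = (1×1.60×10^-19)(0.138)(5.67×10^-3) / (6.64×10^-26) = 1890 m/s.
K = ½mv² = 0.5·(6.64×10^-26)·(1890)² = 1.18×10^-19 J = 0.738 eV.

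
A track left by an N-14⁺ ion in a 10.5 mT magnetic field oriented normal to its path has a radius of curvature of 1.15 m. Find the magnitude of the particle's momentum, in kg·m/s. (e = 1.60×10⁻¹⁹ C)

Since qvB = mv²/r, the momentum p = mv = qBr.
p = (1×1.60×10^-19)(0.0105)(1.15) = 1.93×10^-21 kg·m/s.

p ≈ 1.93×10^-21 kg·m/s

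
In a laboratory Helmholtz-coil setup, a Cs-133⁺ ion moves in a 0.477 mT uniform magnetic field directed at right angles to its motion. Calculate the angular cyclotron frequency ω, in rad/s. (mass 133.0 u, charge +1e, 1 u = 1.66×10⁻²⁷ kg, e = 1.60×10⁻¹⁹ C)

ω = qB/m = (1×1.60×10^-19)(4.77×10^-4) / (2.21×10^-25) = 346 rad/s.

ω ≈ 346 rad/s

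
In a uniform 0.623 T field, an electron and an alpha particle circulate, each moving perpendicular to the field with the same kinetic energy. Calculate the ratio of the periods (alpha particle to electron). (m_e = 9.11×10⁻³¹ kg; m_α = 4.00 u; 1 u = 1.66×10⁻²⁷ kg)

T = 2πm/(qB) is independent of speed, so T₂/T₁ = (m₂/q₂)/(m₁/q₁).
T_{alpha particle}/T_{electron} = (6.64×10^-27/2e) / (9.11×10^-31/1e) = 3640.

ratio ≈ 3640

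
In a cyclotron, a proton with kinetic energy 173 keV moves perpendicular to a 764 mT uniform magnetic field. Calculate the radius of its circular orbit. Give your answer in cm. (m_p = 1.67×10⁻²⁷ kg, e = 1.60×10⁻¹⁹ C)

Convert the energy: K = 173 keV = 2.77×10^-14 J.
v = √(2K/m) = √(2·2.77×10^-14/1.67×10^-27) = 5.76×10^6 m/s.
r = mv/(qB) = (1.67×10^-27)(5.76×10^6) / [(1×1.60×10^-19)(0.764)] = 0.0787 m.

r ≈ 7.87 cm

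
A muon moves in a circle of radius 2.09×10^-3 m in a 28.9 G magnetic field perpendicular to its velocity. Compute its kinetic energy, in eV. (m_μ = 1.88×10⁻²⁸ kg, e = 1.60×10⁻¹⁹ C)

K ≈ 0.0155 eV

v = qBr/m = (1×1.60×10^-19)(2.89×10^-3)(2.09×10^-3) / (1.88×10^-28) = 5140 m/s.
K = ½mv² = 0.5·(1.88×10^-28)·(5140)² = 2.48×10^-21 J = 0.0155 eV.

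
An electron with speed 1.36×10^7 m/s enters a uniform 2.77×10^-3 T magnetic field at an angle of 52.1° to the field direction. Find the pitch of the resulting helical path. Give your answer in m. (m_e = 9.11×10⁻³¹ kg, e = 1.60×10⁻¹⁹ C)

The velocity component along B is v∥ = v cos52.1° = 8.35×10^6 m/s.
The cyclotron period T = 2πm/(qB) = 1.29×10^-8 s is set by m, q, B alone.
Pitch = v∥·T = (8.35×10^6)(1.29×10^-8) = 0.108 m.

pitch ≈ 0.108 m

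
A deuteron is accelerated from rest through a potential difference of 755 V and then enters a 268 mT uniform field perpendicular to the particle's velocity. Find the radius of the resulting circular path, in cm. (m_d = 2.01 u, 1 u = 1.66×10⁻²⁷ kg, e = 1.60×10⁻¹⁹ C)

r ≈ 2.09 cm

The kinetic energy gained is K = qV = (1×1.60×10^-19)(755) = 1.21×10^-16 J.
v = √(2K/m) = 2.69×10^5 m/s.
r = mv/(qB) = (3.34×10^-27)(2.69×10^5) / [(1×1.60×10^-19)(0.268)] = 0.0209 m.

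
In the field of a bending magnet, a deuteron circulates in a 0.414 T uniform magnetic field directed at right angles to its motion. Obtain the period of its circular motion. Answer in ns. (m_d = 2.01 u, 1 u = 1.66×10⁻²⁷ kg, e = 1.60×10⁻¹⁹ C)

The cyclotron period is independent of speed: T = 2πm/(qB).
T = 2π(3.34×10^-27) / [(1×1.60×10^-19)(0.414)] = 3.16×10^-7 s.

T ≈ 316 ns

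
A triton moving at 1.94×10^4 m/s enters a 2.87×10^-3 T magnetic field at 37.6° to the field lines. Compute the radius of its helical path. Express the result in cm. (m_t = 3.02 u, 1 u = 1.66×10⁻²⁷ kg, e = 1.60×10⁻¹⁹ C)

r ≈ 12.9 cm

Only the perpendicular component v⊥ = v sin37.6° = 1.18×10^4 m/s is bent by the field.
r = m v⊥ /(qB) = (5.01×10^-27)(1.18×10^4) / [(1×1.60×10^-19)(2.87×10^-3)] = 0.129 m.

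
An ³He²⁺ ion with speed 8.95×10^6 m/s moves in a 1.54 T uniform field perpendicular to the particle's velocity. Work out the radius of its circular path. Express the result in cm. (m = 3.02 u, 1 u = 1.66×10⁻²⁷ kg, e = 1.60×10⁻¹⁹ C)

The magnetic force provides the centripetal force: qvB = mv²/r, so r = mv/(qB).
r = (5.01×10^-27 kg)(8.95×10^6 m/s) / [(2×1.60×10^-19 C)(1.54 T)] = 0.0910 m.

r ≈ 9.10 cm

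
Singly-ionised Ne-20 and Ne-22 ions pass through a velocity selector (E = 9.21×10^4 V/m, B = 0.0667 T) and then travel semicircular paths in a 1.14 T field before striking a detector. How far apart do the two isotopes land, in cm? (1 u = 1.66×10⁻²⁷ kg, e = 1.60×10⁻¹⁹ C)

Both emerge at v = E/B₁ = 1.38×10^6 m/s.
r = mv/(qB₂), so r₁ = 0.2513 m and r₂ = 0.2765 m, giving Δr = 0.0251 m.
After a semicircle each ion lands a diameter 2r from the entry slit, so the separation is 2Δr = 0.0503 m.

Δd ≈ 5.03 cm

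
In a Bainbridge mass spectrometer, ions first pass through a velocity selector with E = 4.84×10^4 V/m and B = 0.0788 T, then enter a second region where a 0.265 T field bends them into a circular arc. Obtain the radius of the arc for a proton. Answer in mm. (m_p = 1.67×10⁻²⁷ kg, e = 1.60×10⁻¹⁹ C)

r ≈ 24.2 mm

The selector passes v = E/B = 4.84×10^4/0.0788 = 6.14×10^5 m/s.
In the deflection region, r = mv/(qB₂) = (1.67×10^-27)(6.14×10^5) / [(1×1.60×10^-19)(0.265)] = 0.0242 m.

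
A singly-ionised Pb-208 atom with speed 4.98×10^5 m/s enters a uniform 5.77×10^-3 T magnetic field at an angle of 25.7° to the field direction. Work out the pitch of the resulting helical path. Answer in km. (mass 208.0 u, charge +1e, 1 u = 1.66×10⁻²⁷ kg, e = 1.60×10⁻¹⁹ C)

The velocity component along B is v∥ = v cos25.7° = 4.49×10^5 m/s.
The cyclotron period T = 2πm/(qB) = 2.35×10^-3 s is set by m, q, B alone.
Pitch = v∥·T = (4.49×10^5)(2.35×10^-3) = 1050 m.

pitch ≈ 1.05 km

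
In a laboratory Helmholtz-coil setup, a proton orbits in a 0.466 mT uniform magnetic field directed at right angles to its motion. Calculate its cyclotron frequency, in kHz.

f = qB/(2πm) = (1×1.60×10^-19)(4.66×10^-4) / [2π(1.67×10^-27)] = 7110 Hz.

f ≈ 7.11 kHz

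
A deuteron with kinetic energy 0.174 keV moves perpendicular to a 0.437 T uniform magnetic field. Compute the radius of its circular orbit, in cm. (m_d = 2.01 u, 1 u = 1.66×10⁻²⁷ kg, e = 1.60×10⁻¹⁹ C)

Convert the energy: K = 0.174 keV = 2.78×10^-17 J.
v = √(2K/m) = √(2·2.78×10^-17/3.34×10^-27) = 1.29×10^5 m/s.
r = mv/(qB) = (3.34×10^-27)(1.29×10^5) / [(1×1.60×10^-19)(0.437)] = 6.16×10^-3 m.

r ≈ 0.616 cm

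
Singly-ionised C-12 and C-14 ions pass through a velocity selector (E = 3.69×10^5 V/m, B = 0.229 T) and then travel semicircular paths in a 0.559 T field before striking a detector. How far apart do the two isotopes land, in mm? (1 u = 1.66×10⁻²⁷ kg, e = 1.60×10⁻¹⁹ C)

Δd ≈ 120 mm

Both emerge at v = E/B₁ = 1.61×10^6 m/s.
r = mv/(qB₂), so r₁ = 0.3589 m and r₂ = 0.4187 m, giving Δr = 0.0598 m.
After a semicircle each ion lands a diameter 2r from the entry slit, so the separation is 2Δr = 0.120 m.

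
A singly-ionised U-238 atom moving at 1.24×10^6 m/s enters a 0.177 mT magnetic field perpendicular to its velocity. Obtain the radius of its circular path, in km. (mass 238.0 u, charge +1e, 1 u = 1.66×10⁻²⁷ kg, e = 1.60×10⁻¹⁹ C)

r ≈ 17.3 km

The magnetic force provides the centripetal force: qvB = mv²/r, so r = mv/(qB).
r = (3.95×10^-25 kg)(1.24×10^6 m/s) / [(1×1.60×10^-19 C)(1.77×10^-4 T)] = 1.73×10^4 m.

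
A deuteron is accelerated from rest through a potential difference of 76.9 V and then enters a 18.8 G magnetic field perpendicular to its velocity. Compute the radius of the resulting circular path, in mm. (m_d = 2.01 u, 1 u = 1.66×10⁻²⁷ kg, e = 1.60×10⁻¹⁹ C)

The kinetic energy gained is K = qV = (1×1.60×10^-19)(76.9) = 1.23×10^-17 J.
v = √(2K/m) = 8.59×10^4 m/s.
r = mv/(qB) = (3.34×10^-27)(8.59×10^4) / [(1×1.60×10^-19)(1.88×10^-3)] = 0.953 m.

r ≈ 953 mm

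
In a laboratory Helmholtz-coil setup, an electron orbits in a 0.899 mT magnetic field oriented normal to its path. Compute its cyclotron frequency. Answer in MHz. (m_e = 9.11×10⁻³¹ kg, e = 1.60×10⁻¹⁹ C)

f ≈ 25.1 MHz

f = qB/(2πm) = (1×1.60×10^-19)(8.99×10^-4) / [2π(9.11×10^-31)] = 2.51×10^7 Hz.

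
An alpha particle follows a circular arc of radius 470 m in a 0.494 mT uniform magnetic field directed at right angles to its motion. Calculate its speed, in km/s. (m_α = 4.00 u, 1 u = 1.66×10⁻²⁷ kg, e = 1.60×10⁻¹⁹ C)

v ≈ 11200 km/s

From qvB = mv²/r, v = qBr/m.
v = (2×1.60×10^-19)(4.94×10^-4)(470) / (6.64×10^-27) = 1.12×10^7 m/s.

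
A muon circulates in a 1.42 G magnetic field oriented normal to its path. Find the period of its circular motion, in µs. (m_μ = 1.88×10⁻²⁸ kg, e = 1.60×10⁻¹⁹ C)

The cyclotron period is independent of speed: T = 2πm/(qB).
T = 2π(1.88×10^-28) / [(1×1.60×10^-19)(1.42×10^-4)] = 5.20×10^-5 s.

T ≈ 52.0 µs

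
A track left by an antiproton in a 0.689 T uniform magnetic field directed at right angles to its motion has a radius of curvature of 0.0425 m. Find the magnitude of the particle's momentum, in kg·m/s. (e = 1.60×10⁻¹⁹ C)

p ≈ 4.69×10^-21 kg·m/s

Since qvB = mv²/r, the momentum p = mv = qBr.
p = (1×1.60×10^-19)(0.689)(0.0425) = 4.69×10^-21 kg·m/s.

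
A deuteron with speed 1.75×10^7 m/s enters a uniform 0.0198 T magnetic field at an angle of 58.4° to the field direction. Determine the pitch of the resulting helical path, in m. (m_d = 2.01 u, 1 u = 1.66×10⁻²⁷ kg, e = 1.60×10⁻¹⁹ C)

The velocity component along B is v∥ = v cos58.4° = 9.17×10^6 m/s.
The cyclotron period T = 2πm/(qB) = 6.62×10^-6 s is set by m, q, B alone.
Pitch = v∥·T = (9.17×10^6)(6.62×10^-6) = 60.7 m.

pitch ≈ 60.7 m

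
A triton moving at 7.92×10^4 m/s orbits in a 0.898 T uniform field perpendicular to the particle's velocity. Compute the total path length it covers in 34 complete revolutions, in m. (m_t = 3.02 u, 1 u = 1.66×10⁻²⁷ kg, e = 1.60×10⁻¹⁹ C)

r = mv/(qB) = 2.76×10^-3 m, so one revolution covers 2πr = 0.0174 m.
In 34 revolutions: L = 34·2πr = 0.590 m.

L ≈ 0.590 m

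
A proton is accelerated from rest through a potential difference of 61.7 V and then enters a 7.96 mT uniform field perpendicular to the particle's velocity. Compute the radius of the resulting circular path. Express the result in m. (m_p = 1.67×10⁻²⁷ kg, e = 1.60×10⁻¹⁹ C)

The kinetic energy gained is K = qV = (1×1.60×10^-19)(61.7) = 9.87×10^-18 J.
v = √(2K/m) = 1.09×10^5 m/s.
r = mv/(qB) = (1.67×10^-27)(1.09×10^5) / [(1×1.60×10^-19)(7.96×10^-3)] = 0.143 m.

r ≈ 0.143 m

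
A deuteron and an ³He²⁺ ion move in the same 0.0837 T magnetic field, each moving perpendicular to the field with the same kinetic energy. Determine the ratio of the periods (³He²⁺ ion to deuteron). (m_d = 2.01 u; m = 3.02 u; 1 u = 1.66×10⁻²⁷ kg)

T = 2πm/(qB) is independent of speed, so T₂/T₁ = (m₂/q₂)/(m₁/q₁).
T_{³He²⁺ ion}/T_{deuteron} = (5.01×10^-27/2e) / (3.34×10^-27/1e) = 0.751.

ratio ≈ 0.751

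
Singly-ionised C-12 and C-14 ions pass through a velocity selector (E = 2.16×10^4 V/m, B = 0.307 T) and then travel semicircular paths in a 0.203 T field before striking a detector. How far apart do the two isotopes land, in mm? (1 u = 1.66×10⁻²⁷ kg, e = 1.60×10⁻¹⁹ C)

Both emerge at v = E/B₁ = 7.04×10^4 m/s.
r = mv/(qB₂), so r₁ = 0.04315 m and r₂ = 0.05034 m, giving Δr = 7.19×10^-3 m.
After a semicircle each ion lands a diameter 2r from the entry slit, so the separation is 2Δr = 0.0144 m.

Δd ≈ 14.4 mm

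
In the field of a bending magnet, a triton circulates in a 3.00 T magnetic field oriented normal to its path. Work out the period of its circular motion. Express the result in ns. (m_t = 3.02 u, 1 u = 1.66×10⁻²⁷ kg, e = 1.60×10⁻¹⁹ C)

The cyclotron period is independent of speed: T = 2πm/(qB).
T = 2π(5.01×10^-27) / [(1×1.60×10^-19)(3.00)] = 6.56×10^-8 s.

T ≈ 65.6 ns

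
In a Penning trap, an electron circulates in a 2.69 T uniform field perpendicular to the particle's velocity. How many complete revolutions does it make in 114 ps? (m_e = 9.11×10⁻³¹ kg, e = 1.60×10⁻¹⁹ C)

N = 8

T = 2πm/(qB) = 2π(9.11×10^-31) / [(1×1.60×10^-19)(2.69)] = 1.3299×10^-11 s.
N = t/T = 1.14×10^-10 / 1.3299×10^-11 ≈ 8.57, so 8 complete revolutions.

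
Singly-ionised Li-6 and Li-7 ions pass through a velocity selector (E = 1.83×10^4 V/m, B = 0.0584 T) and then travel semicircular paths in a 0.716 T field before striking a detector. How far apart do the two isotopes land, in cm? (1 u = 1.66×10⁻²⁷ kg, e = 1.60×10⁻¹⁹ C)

Δd ≈ 0.908 cm

Both emerge at v = E/B₁ = 3.13×10^5 m/s.
r = mv/(qB₂), so r₁ = 0.02724 m and r₂ = 0.03178 m, giving Δr = 4.54×10^-3 m.
After a semicircle each ion lands a diameter 2r from the entry slit, so the separation is 2Δr = 9.08×10^-3 m.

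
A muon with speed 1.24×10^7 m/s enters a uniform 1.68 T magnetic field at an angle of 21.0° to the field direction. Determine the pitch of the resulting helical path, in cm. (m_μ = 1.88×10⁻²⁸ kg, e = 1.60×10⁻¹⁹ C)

pitch ≈ 5.09 cm

The velocity component along B is v∥ = v cos21.0° = 1.16×10^7 m/s.
The cyclotron period T = 2πm/(qB) = 4.39×10^-9 s is set by m, q, B alone.
Pitch = v∥·T = (1.16×10^7)(4.39×10^-9) = 0.0509 m.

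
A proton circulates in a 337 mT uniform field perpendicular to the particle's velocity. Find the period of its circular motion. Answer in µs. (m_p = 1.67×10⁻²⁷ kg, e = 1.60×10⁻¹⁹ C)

T ≈ 0.195 µs

The cyclotron period is independent of speed: T = 2πm/(qB).
T = 2π(1.67×10^-27) / [(1×1.60×10^-19)(0.337)] = 1.95×10^-7 s.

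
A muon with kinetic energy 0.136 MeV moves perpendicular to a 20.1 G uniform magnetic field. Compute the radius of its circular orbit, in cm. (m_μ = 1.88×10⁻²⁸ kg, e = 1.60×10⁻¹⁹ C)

r ≈ 889 cm

Convert the energy: K = 0.136 MeV = 2.18×10^-14 J.
v = √(2K/m) = √(2·2.18×10^-14/1.88×10^-28) = 1.52×10^7 m/s.
r = mv/(qB) = (1.88×10^-28)(1.52×10^7) / [(1×1.60×10^-19)(2.01×10^-3)] = 8.89 m.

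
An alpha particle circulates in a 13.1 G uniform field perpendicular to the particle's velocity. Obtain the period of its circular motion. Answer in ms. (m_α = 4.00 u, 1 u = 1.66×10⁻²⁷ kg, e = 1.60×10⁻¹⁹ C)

T ≈ 0.0995 ms

The cyclotron period is independent of speed: T = 2πm/(qB).
T = 2π(6.64×10^-27) / [(2×1.60×10^-19)(1.31×10^-3)] = 9.95×10^-5 s.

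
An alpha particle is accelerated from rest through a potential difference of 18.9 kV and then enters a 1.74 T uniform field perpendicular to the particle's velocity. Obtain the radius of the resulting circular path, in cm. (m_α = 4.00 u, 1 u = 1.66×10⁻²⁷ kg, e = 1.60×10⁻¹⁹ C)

The kinetic energy gained is K = qV = (2×1.60×10^-19)(1.89×10^4) = 6.05×10^-15 J.
v = √(2K/m) = 1.35×10^6 m/s.
r = mv/(qB) = (6.64×10^-27)(1.35×10^6) / [(2×1.60×10^-19)(1.74)] = 0.0161 m.

r ≈ 1.61 cm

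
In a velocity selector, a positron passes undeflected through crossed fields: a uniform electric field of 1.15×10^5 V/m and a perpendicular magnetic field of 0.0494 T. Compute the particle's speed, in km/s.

For zero net force, qE = qvB, so v = E/B.
v = (1.15×10^5) / (0.0494) = 2.33×10^6 m/s.

v ≈ 2330 km/s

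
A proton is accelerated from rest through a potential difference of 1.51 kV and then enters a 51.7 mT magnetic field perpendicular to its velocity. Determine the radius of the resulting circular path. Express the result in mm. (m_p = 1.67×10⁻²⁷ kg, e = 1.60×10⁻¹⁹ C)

r ≈ 109 mm

The kinetic energy gained is K = qV = (1×1.60×10^-19)(1510) = 2.42×10^-16 J.
v = √(2K/m) = 5.38×10^5 m/s.
r = mv/(qB) = (1.67×10^-27)(5.38×10^5) / [(1×1.60×10^-19)(0.0517)] = 0.109 m.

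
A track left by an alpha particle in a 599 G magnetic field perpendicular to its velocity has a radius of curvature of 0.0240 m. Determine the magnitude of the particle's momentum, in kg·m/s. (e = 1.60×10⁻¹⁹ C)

p ≈ 4.60×10^-22 kg·m/s

Since qvB = mv²/r, the momentum p = mv = qBr.
p = (2×1.60×10^-19)(0.0599)(0.0240) = 4.60×10^-22 kg·m/s.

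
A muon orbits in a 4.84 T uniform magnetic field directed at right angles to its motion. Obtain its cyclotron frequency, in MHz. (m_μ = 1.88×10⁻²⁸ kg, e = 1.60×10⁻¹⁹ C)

f = qB/(2πm) = (1×1.60×10^-19)(4.84) / [2π(1.88×10^-28)] = 6.56×10^8 Hz.

f ≈ 656 MHz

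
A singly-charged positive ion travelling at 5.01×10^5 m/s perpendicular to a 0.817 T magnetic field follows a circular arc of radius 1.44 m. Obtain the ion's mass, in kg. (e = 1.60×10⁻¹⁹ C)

m ≈ 3.76×10^-25 kg

qvB = mv²/r ⇒ m = qBr/v.
m = (1×1.60×10^-19)(0.817)(1.44) / (5.01×10^5) = 3.76×10^-25 kg.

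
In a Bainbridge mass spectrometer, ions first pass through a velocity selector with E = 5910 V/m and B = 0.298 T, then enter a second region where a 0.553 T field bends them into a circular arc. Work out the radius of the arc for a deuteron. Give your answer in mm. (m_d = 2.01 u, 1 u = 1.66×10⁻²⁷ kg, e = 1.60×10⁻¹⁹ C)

r ≈ 0.748 mm

The selector passes v = E/B = 5910/0.298 = 1.98×10^4 m/s.
In the deflection region, r = mv/(qB₂) = (3.34×10^-27)(1.98×10^4) / [(1×1.60×10^-19)(0.553)] = 7.48×10^-4 m.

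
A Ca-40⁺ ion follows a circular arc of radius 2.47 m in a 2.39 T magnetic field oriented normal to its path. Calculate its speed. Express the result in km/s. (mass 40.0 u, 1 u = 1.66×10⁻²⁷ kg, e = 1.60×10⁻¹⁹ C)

From qvB = mv²/r, v = qBr/m.
v = (1×1.60×10^-19)(2.39)(2.47) / (6.64×10^-26) = 1.42×10^7 m/s.

v ≈ 14200 km/s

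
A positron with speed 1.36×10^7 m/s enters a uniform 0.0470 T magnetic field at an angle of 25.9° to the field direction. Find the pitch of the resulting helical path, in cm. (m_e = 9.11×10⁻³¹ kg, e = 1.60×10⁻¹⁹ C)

The velocity component along B is v∥ = v cos25.9° = 1.22×10^7 m/s.
The cyclotron period T = 2πm/(qB) = 7.61×10^-10 s is set by m, q, B alone.
Pitch = v∥·T = (1.22×10^7)(7.61×10^-10) = 9.31×10^-3 m.

pitch ≈ 0.931 cm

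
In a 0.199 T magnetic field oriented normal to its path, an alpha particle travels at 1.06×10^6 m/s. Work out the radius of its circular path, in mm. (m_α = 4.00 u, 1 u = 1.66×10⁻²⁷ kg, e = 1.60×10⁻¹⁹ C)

r ≈ 111 mm

The magnetic force provides the centripetal force: qvB = mv²/r, so r = mv/(qB).
r = (6.64×10^-27 kg)(1.06×10^6 m/s) / [(2×1.60×10^-19 C)(0.199 T)] = 0.111 m.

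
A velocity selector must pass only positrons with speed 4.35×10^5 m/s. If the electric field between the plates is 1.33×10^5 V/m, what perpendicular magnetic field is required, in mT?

qE = qvB ⇒ B = E/v = (1.33×10^5) / (4.35×10^5) = 0.306 T.

B ≈ 306 mT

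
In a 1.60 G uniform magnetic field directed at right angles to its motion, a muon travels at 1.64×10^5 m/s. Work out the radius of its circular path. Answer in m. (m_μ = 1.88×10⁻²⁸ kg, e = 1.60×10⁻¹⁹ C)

The magnetic force provides the centripetal force: qvB = mv²/r, so r = mv/(qB).
r = (1.88×10^-28 kg)(1.64×10^5 m/s) / [(1×1.60×10^-19 C)(1.60×10^-4 T)] = 1.20 m.

r ≈ 1.20 m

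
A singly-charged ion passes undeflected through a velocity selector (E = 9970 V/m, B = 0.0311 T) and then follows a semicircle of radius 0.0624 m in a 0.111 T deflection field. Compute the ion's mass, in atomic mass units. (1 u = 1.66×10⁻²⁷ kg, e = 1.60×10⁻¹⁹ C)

v = E/B₁ = 3.21×10^5 m/s.
From r = mv/(qB₂), m = qB₂r/v = (1×1.60×10^-19)(0.111)(0.0624) / (3.21×10^5) = 3.46×10^-27 kg.
In atomic mass units: m = 3.46×10^-27 / 1.66×10^-27 = 2.08 u.

m ≈ 2.08 u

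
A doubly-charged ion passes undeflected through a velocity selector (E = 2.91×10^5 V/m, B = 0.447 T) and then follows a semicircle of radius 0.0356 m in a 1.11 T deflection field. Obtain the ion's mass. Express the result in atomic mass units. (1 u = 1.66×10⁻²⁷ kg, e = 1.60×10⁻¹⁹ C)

v = E/B₁ = 6.51×10^5 m/s.
From r = mv/(qB₂), m = qB₂r/v = (2×1.60×10^-19)(1.11)(0.0356) / (6.51×10^5) = 1.94×10^-26 kg.
In atomic mass units: m = 1.94×10^-26 / 1.66×10^-27 = 11.7 u.

m ≈ 11.7 u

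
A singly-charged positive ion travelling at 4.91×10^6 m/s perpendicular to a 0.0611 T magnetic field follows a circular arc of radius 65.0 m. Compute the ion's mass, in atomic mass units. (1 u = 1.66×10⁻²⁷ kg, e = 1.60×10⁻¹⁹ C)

m ≈ 78.0 u

qvB = mv²/r ⇒ m = qBr/v.
m = (1×1.60×10^-19)(0.0611)(65.0) / (4.91×10^6) = 1.29×10^-25 kg = 78.0 u.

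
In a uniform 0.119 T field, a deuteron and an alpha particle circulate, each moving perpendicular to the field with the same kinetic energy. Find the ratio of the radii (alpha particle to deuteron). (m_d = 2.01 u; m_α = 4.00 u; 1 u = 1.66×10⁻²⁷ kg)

r = √(2mK)/(qB) ⇒ at equal K, r ∝ √m/q.
r_{alpha particle}/r_{deuteron} = 0.705.

ratio ≈ 0.705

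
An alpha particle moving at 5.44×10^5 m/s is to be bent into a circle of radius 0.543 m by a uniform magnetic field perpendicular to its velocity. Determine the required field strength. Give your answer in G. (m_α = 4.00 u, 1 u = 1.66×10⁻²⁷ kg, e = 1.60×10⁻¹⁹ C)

qvB = mv²/r gives B = mv/(qr).
B = (6.64×10^-27)(5.44×10^5) / [(2×1.60×10^-19)(0.543)] = 0.0208 T.

B ≈ 208 G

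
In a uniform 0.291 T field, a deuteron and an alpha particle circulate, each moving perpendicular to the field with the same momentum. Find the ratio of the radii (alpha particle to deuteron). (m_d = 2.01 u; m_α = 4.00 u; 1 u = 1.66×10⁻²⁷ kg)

ratio ≈ 0.500

r = p/(qB) ⇒ at equal p, r ∝ 1/q.
r_{alpha particle}/r_{deuteron} = 0.500.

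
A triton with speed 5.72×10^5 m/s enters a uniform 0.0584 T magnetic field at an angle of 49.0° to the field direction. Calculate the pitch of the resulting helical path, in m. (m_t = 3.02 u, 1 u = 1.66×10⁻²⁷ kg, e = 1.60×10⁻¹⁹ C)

The velocity component along B is v∥ = v cos49.0° = 3.75×10^5 m/s.
The cyclotron period T = 2πm/(qB) = 3.37×10^-6 s is set by m, q, B alone.
Pitch = v∥·T = (3.75×10^5)(3.37×10^-6) = 1.27 m.

pitch ≈ 1.27 m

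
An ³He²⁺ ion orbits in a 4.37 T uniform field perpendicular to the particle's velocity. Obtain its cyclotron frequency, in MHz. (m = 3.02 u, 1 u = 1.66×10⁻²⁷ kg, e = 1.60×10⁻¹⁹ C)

f = qB/(2πm) = (2×1.60×10^-19)(4.37) / [2π(5.01×10^-27)] = 4.44×10^7 Hz.

f ≈ 44.4 MHz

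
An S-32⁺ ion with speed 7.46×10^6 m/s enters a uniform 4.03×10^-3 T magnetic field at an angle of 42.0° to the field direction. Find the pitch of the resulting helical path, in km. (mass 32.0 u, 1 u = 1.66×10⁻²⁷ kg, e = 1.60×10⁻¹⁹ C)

The velocity component along B is v∥ = v cos42.0° = 5.54×10^6 m/s.
The cyclotron period T = 2πm/(qB) = 5.18×10^-4 s is set by m, q, B alone.
Pitch = v∥·T = (5.54×10^6)(5.18×10^-4) = 2870 m.

pitch ≈ 2.87 km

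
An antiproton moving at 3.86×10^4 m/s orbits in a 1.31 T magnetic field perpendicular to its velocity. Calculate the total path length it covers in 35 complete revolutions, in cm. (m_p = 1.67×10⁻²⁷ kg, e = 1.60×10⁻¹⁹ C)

r = mv/(qB) = 3.08×10^-4 m, so one revolution covers 2πr = 1.93×10^-3 m.
In 35 revolutions: L = 35·2πr = 0.0676 m.

L ≈ 6.76 cm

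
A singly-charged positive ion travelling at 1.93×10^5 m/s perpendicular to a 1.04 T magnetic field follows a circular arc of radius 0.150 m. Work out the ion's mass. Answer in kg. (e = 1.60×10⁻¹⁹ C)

m ≈ 1.29×10^-25 kg

qvB = mv²/r ⇒ m = qBr/v.
m = (1×1.60×10^-19)(1.04)(0.150) / (1.93×10^5) = 1.29×10^-25 kg.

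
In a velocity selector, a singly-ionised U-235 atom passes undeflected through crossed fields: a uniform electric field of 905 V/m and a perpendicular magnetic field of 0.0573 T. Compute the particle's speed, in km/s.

v ≈ 15.8 km/s

For zero net force, qE = qvB, so v = E/B.
v = (905) / (0.0573) = 1.58×10^4 m/s.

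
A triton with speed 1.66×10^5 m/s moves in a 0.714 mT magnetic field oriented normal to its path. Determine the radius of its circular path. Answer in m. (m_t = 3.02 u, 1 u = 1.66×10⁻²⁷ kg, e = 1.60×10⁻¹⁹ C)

r ≈ 7.28 m

The magnetic force provides the centripetal force: qvB = mv²/r, so r = mv/(qB).
r = (5.01×10^-27 kg)(1.66×10^5 m/s) / [(1×1.60×10^-19 C)(7.14×10^-4 T)] = 7.28 m.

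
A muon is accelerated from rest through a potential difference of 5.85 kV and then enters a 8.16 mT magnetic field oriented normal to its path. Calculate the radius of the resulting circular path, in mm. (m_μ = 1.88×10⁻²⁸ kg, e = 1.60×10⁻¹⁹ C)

r ≈ 454 mm

The kinetic energy gained is K = qV = (1×1.60×10^-19)(5850) = 9.36×10^-16 J.
v = √(2K/m) = 3.16×10^6 m/s.
r = mv/(qB) = (1.88×10^-28)(3.16×10^6) / [(1×1.60×10^-19)(8.16×10^-3)] = 0.454 m.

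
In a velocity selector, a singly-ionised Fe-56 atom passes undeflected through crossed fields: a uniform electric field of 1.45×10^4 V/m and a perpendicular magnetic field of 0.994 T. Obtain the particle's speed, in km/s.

For zero net force, qE = qvB, so v = E/B.
v = (1.45×10^4) / (0.994) = 1.46×10^4 m/s.

v ≈ 14.6 km/s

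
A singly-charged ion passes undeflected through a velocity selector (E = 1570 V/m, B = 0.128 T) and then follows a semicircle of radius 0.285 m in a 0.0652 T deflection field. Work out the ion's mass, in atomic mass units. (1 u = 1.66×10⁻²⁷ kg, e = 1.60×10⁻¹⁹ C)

v = E/B₁ = 1.23×10^4 m/s.
From r = mv/(qB₂), m = qB₂r/v = (1×1.60×10^-19)(0.0652)(0.285) / (1.23×10^4) = 2.42×10^-25 kg.
In atomic mass units: m = 2.42×10^-25 / 1.66×10^-27 = 146 u.

m ≈ 146 u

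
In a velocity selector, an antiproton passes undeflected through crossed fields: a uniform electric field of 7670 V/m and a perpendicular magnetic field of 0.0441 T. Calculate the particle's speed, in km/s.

v ≈ 174 km/s

For zero net force, qE = qvB, so v = E/B.
v = (7670) / (0.0441) = 1.74×10^5 m/s.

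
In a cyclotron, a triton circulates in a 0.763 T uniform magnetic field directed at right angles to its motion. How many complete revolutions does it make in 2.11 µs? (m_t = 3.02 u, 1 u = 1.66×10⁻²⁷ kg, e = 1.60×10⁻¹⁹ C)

N = 8

T = 2πm/(qB) = 2π(5.0132×10^-27) / [(1×1.60×10^-19)(0.763)] = 2.5802×10^-7 s.
N = t/T = 2.11×10^-6 / 2.5802×10^-7 ≈ 8.18, so 8 complete revolutions.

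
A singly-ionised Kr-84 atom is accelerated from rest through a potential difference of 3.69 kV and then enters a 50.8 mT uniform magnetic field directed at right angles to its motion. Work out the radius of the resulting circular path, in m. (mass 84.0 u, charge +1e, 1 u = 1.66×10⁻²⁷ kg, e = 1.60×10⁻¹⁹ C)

r ≈ 1.58 m

The kinetic energy gained is K = qV = (1×1.60×10^-19)(3690) = 5.90×10^-16 J.
v = √(2K/m) = 9.20×10^4 m/s.
r = mv/(qB) = (1.39×10^-25)(9.20×10^4) / [(1×1.60×10^-19)(0.0508)] = 1.58 m.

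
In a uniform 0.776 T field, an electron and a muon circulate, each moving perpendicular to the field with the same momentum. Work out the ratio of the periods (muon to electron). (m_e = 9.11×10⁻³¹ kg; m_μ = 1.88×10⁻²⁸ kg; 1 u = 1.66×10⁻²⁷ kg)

ratio ≈ 206

T = 2πm/(qB) is independent of speed, so T₂/T₁ = (m₂/q₂)/(m₁/q₁).
T_{muon}/T_{electron} = (1.88×10^-28/1e) / (9.11×10^-31/1e) = 206.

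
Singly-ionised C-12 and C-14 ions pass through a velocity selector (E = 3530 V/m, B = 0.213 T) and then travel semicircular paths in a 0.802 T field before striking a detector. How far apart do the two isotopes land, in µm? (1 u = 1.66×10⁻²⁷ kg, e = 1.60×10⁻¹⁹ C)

Both emerge at v = E/B₁ = 1.66×10^4 m/s.
r = mv/(qB₂), so r₁ = 2.573×10^-3 m and r₂ = 3.001×10^-3 m, giving Δr = 4.29×10^-4 m.
After a semicircle each ion lands a diameter 2r from the entry slit, so the separation is 2Δr = 8.58×10^-4 m.

Δd ≈ 858 µm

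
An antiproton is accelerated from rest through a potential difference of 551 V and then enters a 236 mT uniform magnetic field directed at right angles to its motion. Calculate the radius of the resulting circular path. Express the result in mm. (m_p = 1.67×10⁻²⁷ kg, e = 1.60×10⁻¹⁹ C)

The kinetic energy gained is K = qV = (1×1.60×10^-19)(551) = 8.82×10^-17 J.
v = √(2K/m) = 3.25×10^5 m/s.
r = mv/(qB) = (1.67×10^-27)(3.25×10^5) / [(1×1.60×10^-19)(0.236)] = 0.0144 m.

r ≈ 14.4 mm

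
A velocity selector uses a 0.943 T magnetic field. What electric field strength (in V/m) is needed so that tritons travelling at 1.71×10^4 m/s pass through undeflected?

qE = qvB ⇒ E = vB = (1.71×10^4)(0.943) = 1.61×10^4 V/m.

E ≈ 1.61×10^4 V/m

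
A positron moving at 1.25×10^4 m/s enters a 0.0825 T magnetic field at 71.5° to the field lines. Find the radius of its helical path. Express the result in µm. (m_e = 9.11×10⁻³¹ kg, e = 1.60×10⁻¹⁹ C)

r ≈ 0.818 µm

Only the perpendicular component v⊥ = v sin71.5° = 1.19×10^4 m/s is bent by the field.
r = m v⊥ /(qB) = (9.11×10^-31)(1.19×10^4) / [(1×1.60×10^-19)(0.0825)] = 8.18×10^-7 m.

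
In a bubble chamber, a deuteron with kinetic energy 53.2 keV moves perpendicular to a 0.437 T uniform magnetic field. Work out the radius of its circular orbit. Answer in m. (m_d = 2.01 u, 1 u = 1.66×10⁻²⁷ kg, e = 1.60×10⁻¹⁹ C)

r ≈ 0.108 m

Convert the energy: K = 53.2 keV = 8.51×10^-15 J.
v = √(2K/m) = √(2·8.51×10^-15/3.34×10^-27) = 2.26×10^6 m/s.
r = mv/(qB) = (3.34×10^-27)(2.26×10^6) / [(1×1.60×10^-19)(0.437)] = 0.108 m.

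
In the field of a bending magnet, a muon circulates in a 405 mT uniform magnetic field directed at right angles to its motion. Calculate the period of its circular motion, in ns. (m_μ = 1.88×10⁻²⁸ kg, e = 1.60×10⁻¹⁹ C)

The cyclotron period is independent of speed: T = 2πm/(qB).
T = 2π(1.88×10^-28) / [(1×1.60×10^-19)(0.405)] = 1.82×10^-8 s.

T ≈ 18.2 ns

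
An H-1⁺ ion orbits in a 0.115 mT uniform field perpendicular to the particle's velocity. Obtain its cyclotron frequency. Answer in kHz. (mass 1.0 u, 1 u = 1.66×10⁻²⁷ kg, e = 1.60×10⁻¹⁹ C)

f ≈ 1.76 kHz

f = qB/(2πm) = (1×1.60×10^-19)(1.15×10^-4) / [2π(1.66×10^-27)] = 1760 Hz.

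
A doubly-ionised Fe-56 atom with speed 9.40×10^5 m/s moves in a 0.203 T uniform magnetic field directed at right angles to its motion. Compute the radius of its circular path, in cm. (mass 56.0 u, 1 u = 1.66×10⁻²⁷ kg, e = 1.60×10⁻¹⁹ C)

The magnetic force provides the centripetal force: qvB = mv²/r, so r = mv/(qB).
r = (9.30×10^-26 kg)(9.40×10^5 m/s) / [(2×1.60×10^-19 C)(0.203 T)] = 1.35 m.

r ≈ 135 cm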